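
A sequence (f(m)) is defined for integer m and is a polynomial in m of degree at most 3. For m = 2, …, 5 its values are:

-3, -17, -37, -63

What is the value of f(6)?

Write f(m) = am³ + bm² + cm + d; the 4 given values yield a linear system in the 4 coefficients.
Solving, the leading coefficient vanishes, and f(m) = -3m² + m + 7.
Then f(6) = -95.

-95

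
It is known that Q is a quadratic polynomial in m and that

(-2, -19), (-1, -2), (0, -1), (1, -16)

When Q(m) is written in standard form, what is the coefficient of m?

-7

First differences: 17, 1, -15. Second differences: -16, -16.
Level-2 differences are constant, so Q has degree 2.
Fitting a degree-2 polynomial gives Q(m) = -8m² - 7m - 1.
The coefficient of m is -7.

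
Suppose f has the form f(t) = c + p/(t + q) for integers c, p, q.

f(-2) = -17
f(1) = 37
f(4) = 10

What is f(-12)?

-2

(f(t) − c)(t + q) = p for each data point; the three points give a linear system in c and q, then p follows.
Solving: c = 1, q = 0, p = 36, so f(t) = 1 + 36/(t + 0).
Then f(-12) = 1 + 36/(-12) = -2.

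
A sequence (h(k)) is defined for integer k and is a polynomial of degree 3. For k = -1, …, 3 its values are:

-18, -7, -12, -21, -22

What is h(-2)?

-57

First differences: 11, -5, -9, -1. Second differences: -16, -4, 8. Third differences: 12, 12.
Level-3 differences are constant, so h has degree 3.
Fitting a degree-3 polynomial gives h(k) = 2k³ - 8k² + k - 7.
Then h(-2) = -57.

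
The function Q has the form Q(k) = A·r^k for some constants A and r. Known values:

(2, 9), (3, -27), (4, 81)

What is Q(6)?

729

Consecutive ratio: -27/9 = -3, and 81/(-27) = -3, so r = -3.
Then A·(-3)^2 = 9 gives A = 1, and Q(k) = 1·(-3)^k.
Q(6) = 1·(-3)^6 = 729.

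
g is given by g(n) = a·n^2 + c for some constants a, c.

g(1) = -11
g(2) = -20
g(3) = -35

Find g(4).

-56

From g(1) = -11 and g(2) = -20: 1a + c = -11 and 4a + c = -20.
Subtracting: 3a = -9, so a = -3; then c = -11 − (-3)·1 = -8.
So g(n) = -3n² − 8, and g(4) = -56.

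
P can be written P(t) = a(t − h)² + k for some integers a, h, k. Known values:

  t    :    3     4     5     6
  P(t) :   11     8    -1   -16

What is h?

First differences -3, -9, -15; second difference -6 = 2a, so a = -3.
Expanding, the t-coefficient is −2ah = 6h; matching it to the data gives h = 3, and then k = 11.
So P(t) = -3(t − 3)² + 11.
Hence h = 3.

3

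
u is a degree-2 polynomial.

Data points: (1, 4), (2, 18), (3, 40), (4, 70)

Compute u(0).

-2

Write u(m) = am² + bm + c; the 4 given values yield a linear system in the 3 coefficients.
Solving, u(m) = 4m² + 2m - 2.
Then u(0) = -2.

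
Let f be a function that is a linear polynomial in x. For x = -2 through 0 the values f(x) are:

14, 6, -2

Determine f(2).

-18

First differences: -8, -8.
Level-1 differences are constant, so f has degree 1.
Fitting a degree-1 polynomial gives f(x) = -8x - 2.
Then f(2) = -18.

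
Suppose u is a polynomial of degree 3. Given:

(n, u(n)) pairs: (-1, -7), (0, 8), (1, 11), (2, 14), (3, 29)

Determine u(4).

68

First differences: 15, 3, 3, 15. Second differences: -12, 0, 12. Third differences: 12, 12.
Level-3 differences are constant, so u has degree 3.
Extending the table by one column gives the next first difference 39, so u(4) = 29 + 39 = 68.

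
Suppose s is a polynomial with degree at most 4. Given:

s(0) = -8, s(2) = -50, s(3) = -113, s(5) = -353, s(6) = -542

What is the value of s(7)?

-785

Write s(x) = ax^4 + bx³ + cx² + dx + e; the 5 given values yield a linear system in the 5 coefficients.
Solving, the leading coefficient vanishes, and s(x) = -x³ - 9x² + x - 8.
Then s(7) = -785.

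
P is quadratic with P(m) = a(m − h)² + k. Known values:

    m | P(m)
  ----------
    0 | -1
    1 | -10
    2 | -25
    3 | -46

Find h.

First differences -9, -15, -21; second difference -6 = 2a, so a = -3.
Expanding, the m-coefficient is −2ah = 6h; matching it to the data gives h = -1, and then k = 2.
So P(m) = -3(m + 1)² + 2.
Hence h = -1.

-1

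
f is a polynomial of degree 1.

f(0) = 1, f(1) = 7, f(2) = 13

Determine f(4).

Write f(t) = at + b; the 3 given values yield a linear system in the 2 coefficients.
Solving, f(t) = 6t + 1.
Then f(4) = 25.

25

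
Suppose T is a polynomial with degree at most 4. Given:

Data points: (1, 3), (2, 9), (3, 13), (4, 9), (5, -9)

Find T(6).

-47

First differences: 6, 4, -4, -18. Second differences: -2, -8, -14. Third differences: -6, -6.
Level-3 differences are constant, so T has degree 3.
Fitting a degree-3 polynomial gives T(k) = -k³ + 5k² - 2k + 1.
Then T(6) = -47.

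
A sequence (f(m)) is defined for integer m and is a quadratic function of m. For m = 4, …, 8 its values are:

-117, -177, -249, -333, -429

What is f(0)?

3

First differences: -60, -72, -84, -96. Second differences: -12, -12, -12.
Level-2 differences are constant, so f has degree 2.
Fitting a degree-2 polynomial gives f(m) = -6m² - 6m + 3.
The constant term is f(0) = 3.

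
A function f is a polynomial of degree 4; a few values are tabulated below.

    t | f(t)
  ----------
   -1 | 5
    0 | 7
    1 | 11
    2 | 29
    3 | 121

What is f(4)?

395

Write f(t) = at^4 + bt³ + ct² + dt + e; the 5 given values yield a linear system in the 5 coefficients.
Solving, f(t) = 2t^4 - 2t³ - t² + 5t + 7.
Then f(4) = 395.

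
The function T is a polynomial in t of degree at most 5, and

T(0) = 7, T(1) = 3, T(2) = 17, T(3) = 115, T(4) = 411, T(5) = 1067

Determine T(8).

First differences: -4, 14, 98, 296, 656. Second differences: 18, 84, 198, 360. Third differences: 66, 114, 162. Fourth differences: 48, 48.
Level-4 differences are constant, so T has degree 4.
Fitting a degree-4 polynomial gives T(t) = 2t^4 - t³ - 2t² - 3t + 7.
Then T(8) = 7535.

7535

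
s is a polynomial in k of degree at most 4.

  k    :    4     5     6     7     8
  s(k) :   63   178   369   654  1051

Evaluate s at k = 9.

1578

Write s(k) = ak^4 + bk³ + ck² + dk + e; the 5 given values yield a linear system in the 5 coefficients.
Solving, the leading coefficient vanishes, and s(k) = 3k³ - 7k² - 5k + 3.
Then s(9) = 1578.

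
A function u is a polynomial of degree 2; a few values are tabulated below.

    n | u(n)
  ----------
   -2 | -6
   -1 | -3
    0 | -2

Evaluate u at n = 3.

Write u(n) = an² + bn + c; the 3 given values yield a linear system in the 3 coefficients.
Solving, u(n) = -n² - 2.
Then u(3) = -11.

-11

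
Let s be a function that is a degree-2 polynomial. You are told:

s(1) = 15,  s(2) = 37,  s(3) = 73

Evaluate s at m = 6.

265

Write s(m) = am² + bm + c; the 3 given values yield a linear system in the 3 coefficients.
Solving, s(m) = 7m² + m + 7.
Then s(6) = 265.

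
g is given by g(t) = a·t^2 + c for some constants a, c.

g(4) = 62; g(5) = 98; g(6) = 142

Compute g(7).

194

From g(4) = 62 and g(5) = 98: 16a + c = 62 and 25a + c = 98.
Subtracting: 9a = 36, so a = 4; then c = 62 − 4·16 = -2.
So g(t) = 4t² − 2, and g(7) = 194.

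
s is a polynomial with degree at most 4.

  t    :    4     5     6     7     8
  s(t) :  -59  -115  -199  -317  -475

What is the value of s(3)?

-25

First differences: -56, -84, -118, -158. Second differences: -28, -34, -40. Third differences: -6, -6.
Level-3 differences are constant, so s has degree 3.
Fitting a degree-3 polynomial gives s(t) = -t³ + t² - 4t + 5.
Then s(3) = -25.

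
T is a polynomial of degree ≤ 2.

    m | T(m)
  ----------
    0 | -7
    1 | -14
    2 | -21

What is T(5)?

First differences: -7, -7.
Level-1 differences are constant, so T has degree 1.
Fitting a degree-1 polynomial gives T(m) = -7m - 7.
Then T(5) = -42.

-42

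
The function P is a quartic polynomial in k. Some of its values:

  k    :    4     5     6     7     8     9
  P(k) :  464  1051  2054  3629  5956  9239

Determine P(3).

First differences: 587, 1003, 1575, 2327, 3283. Second differences: 416, 572, 752, 956. Third differences: 156, 180, 204. Fourth differences: 24, 24.
Level-4 differences are constant, so P has degree 4.
Fitting a degree-4 polynomial gives P(k) = k^4 + 4k³ - 3k² + k - 4.
Then P(3) = 161.

161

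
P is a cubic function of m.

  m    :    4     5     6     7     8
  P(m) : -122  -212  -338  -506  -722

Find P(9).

-992

First differences: -90, -126, -168, -216. Second differences: -36, -42, -48. Third differences: -6, -6.
Level-3 differences are constant, so P has degree 3.
Fitting a degree-3 polynomial gives P(m) = -m³ - 3m² - 2m - 2.
Then P(9) = -992.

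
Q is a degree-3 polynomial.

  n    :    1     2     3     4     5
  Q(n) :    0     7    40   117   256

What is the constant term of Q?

Write Q(n) = an³ + bn² + cn + d; the 5 given values yield a linear system in the 4 coefficients.
Solving, Q(n) = 3n³ - 5n² + n + 1.
The constant term is Q(0) = 1.

1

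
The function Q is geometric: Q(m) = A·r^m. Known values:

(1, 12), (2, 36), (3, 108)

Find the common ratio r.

3

Consecutive ratio: 36/12 = 3, and 108/36 = 3, so r = 3.
Then A·3^1 = 12 gives A = 4, and Q(m) = 4·3^m.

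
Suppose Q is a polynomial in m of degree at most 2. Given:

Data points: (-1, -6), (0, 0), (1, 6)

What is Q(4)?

First differences: 6, 6.
Level-1 differences are constant, so Q has degree 1.
Fitting a degree-1 polynomial gives Q(m) = 6m.
Then Q(4) = 24.

24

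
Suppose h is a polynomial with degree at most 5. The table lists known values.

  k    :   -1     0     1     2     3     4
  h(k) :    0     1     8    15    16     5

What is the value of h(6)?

Write h(k) = ak^5 + bk^4 + ck³ + dk² + ek + p; the 6 given values yield a linear system in the 6 coefficients.
Solving, the top 2 coefficients vanish, and h(k) = -k³ + 3k² + 5k + 1.
Then h(6) = -77.

-77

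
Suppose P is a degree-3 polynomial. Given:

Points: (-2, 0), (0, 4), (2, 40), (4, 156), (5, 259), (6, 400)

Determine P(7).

Write P(x) = ax³ + bx² + cx + d; the 6 given values yield a linear system in the 4 coefficients.
Solving, P(x) = x³ + 4x² + 6x + 4.
Then P(7) = 585.

585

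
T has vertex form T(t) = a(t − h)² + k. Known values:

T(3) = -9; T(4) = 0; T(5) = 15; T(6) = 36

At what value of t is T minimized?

2

First differences 9, 15, 21; second difference 6 = 2a, so a = 3.
Expanding, the t-coefficient is −2ah = -6h; matching it to the data gives h = 2, and then k = -12.
So T(t) = 3(t − 2)² − 12.
Hence h = 2.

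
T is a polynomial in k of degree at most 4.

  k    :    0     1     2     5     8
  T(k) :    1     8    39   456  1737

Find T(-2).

Write T(k) = ak^4 + bk³ + ck² + dk + e; the 5 given values yield a linear system in the 5 coefficients.
Solving, the leading coefficient vanishes, and T(k) = 3k³ + 3k² + k + 1.
Then T(-2) = -13.

-13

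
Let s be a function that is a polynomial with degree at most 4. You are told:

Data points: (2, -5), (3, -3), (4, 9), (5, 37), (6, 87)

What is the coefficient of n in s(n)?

Write s(n) = an^4 + bn³ + cn² + dn + e; the 5 given values yield a linear system in the 5 coefficients.
Solving, the leading coefficient vanishes, and s(n) = n³ - 4n² + 3n - 3.
The coefficient of n is 3.

3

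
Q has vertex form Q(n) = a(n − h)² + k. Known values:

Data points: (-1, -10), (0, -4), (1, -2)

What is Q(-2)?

First differences 6, 2; second difference -4 = 2a, so a = -2.
Expanding, the n-coefficient is −2ah = 4h; matching it to the data gives h = 1, and then k = -2.
So Q(n) = -2(n − 1)² − 2.
Q(-2) = -2·(-3)² − 2 = -20.

-20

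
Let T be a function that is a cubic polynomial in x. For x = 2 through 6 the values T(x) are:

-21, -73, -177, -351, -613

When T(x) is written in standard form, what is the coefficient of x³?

First differences: -52, -104, -174, -262. Second differences: -52, -70, -88. Third differences: -18, -18.
Level-3 differences are constant, so T has degree 3.
Fitting a degree-3 polynomial gives T(x) = -3x³ + x² - 1.
The coefficient of x³ is -3.

-3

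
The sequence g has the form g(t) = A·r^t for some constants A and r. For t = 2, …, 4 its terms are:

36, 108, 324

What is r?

Consecutive ratio: 108/36 = 3, and 324/108 = 3, so r = 3.
Then A·3^2 = 36 gives A = 4, and g(t) = 4·3^t.

3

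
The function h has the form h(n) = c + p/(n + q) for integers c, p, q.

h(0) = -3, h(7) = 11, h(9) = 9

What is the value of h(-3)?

1

(h(n) − c)(n + q) = p for each data point; the three points give a linear system in c and q, then p follows.
Solving: c = 5, q = -3, p = 24, so h(n) = 5 + 24/(n − 3).
Then h(-3) = 5 + 24/(-6) = 1.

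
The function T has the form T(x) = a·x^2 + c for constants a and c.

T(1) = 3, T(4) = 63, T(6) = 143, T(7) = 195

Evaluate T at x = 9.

323

From T(1) = 3 and T(4) = 63: 1a + c = 3 and 16a + c = 63.
Subtracting: 15a = 60, so a = 4; then c = 3 − 4·1 = -1.
So T(x) = 4x² − 1, and T(9) = 323.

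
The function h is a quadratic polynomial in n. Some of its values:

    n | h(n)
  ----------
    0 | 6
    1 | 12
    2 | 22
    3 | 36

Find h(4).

54

Write h(n) = an² + bn + c; the 4 given values yield a linear system in the 3 coefficients.
Solving, h(n) = 2n² + 4n + 6.
Then h(4) = 54.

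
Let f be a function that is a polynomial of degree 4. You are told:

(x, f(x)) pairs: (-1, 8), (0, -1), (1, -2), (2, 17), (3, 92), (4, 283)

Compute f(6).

Write f(x) = ax^4 + bx³ + cx² + dx + e; the 6 given values yield a linear system in the 5 coefficients.
Solving, f(x) = x^4 + 3x² - 5x - 1.
Then f(6) = 1373.

1373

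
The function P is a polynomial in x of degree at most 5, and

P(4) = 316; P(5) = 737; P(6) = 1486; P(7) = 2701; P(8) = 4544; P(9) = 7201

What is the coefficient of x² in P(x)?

-2

First differences: 421, 749, 1215, 1843, 2657. Second differences: 328, 466, 628, 814. Third differences: 138, 162, 186. Fourth differences: 24, 24.
Level-4 differences are constant, so P has degree 4.
Fitting a degree-4 polynomial gives P(x) = x^4 + x³ - 2x² + 9x - 8.
The coefficient of x² is -2.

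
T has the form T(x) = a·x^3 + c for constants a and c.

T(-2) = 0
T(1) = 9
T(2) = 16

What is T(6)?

224

From T(-2) = 0 and T(1) = 9: -8a + c = 0 and 1a + c = 9.
Subtracting: 9a = 9, so a = 1; then c = 0 − 1·(-8) = 8.
So T(x) = 1x³ + 8, and T(6) = 224.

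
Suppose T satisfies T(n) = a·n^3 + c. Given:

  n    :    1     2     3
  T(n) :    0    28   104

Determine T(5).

From T(1) = 0 and T(2) = 28: 1a + c = 0 and 8a + c = 28.
Subtracting: 7a = 28, so a = 4; then c = 0 − 4·1 = -4.
So T(n) = 4n³ − 4, and T(5) = 496.

496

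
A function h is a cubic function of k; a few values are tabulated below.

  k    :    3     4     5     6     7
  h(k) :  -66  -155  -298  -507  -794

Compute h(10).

-2243

Write h(k) = ak³ + bk² + ck + d; the 5 given values yield a linear system in the 4 coefficients.
Solving, h(k) = -2k³ - 3k² + 6k - 3.
Then h(10) = -2243.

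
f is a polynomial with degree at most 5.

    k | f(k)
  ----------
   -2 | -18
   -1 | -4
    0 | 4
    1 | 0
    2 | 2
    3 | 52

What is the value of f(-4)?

First differences: 14, 8, -4, 2, 50. Second differences: -6, -12, 6, 48. Third differences: -6, 18, 42. Fourth differences: 24, 24.
Level-4 differences are constant, so f has degree 4.
Fitting a degree-4 polynomial gives f(k) = k^4 + k³ - 7k² + k + 4.
Then f(-4) = 80.

80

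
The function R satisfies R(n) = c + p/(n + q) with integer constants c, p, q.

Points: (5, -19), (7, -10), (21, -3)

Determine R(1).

17

(R(n) − c)(n + q) = p for each data point; the three points give a linear system in c and q, then p follows.
Solving: c = -1, q = -3, p = -36, so R(n) = -1 − 36/(n − 3).
Then R(1) = -1 − 36/(-2) = 17.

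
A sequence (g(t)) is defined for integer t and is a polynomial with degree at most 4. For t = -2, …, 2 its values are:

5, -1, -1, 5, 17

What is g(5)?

89

First differences: -6, 0, 6, 12. Second differences: 6, 6, 6.
Level-2 differences are constant, so g has degree 2.
Fitting a degree-2 polynomial gives g(t) = 3t² + 3t - 1.
Then g(5) = 89.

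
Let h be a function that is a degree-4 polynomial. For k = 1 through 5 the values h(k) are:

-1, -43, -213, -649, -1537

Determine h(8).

Write h(k) = ak^4 + bk³ + ck² + dk + e; the 5 given values yield a linear system in the 5 coefficients.
Solving, h(k) = -2k^4 - 3k³ + 4k² - 3k + 3.
Then h(8) = -9493.

-9493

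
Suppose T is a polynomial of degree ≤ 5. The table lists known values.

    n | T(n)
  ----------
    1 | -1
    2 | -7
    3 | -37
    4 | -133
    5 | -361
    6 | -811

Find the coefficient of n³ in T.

3

First differences: -6, -30, -96, -228, -450. Second differences: -24, -66, -132, -222. Third differences: -42, -66, -90. Fourth differences: -24, -24.
Level-4 differences are constant, so T has degree 4.
Fitting a degree-4 polynomial gives T(n) = -n^4 + 3n³ - 5n² + 3n - 1.
The coefficient of n³ is 3.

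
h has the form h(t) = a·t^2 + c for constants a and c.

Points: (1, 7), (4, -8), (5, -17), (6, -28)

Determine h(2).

From h(1) = 7 and h(4) = -8: 1a + c = 7 and 16a + c = -8.
Subtracting: 15a = -15, so a = -1; then c = 7 − (-1)·1 = 8.
So h(t) = -1t² + 8, and h(2) = 4.

4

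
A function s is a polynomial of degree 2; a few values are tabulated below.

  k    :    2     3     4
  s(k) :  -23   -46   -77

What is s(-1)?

-2

Write s(k) = ak² + bk + c; the 3 given values yield a linear system in the 3 coefficients.
Solving, s(k) = -4k² - 3k - 1.
Then s(-1) = -2.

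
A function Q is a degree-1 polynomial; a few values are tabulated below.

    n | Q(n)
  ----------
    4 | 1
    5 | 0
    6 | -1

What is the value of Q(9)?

First differences: -1, -1.
Level-1 differences are constant, so Q has degree 1.
Fitting a degree-1 polynomial gives Q(n) = -n + 5.
Then Q(9) = -4.

-4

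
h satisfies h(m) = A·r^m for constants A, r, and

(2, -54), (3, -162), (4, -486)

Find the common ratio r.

3

Consecutive ratio: -162/(-54) = 3, and -486/(-162) = 3, so r = 3.
Then A·3^2 = -54 gives A = -6, and h(m) = -6·3^m.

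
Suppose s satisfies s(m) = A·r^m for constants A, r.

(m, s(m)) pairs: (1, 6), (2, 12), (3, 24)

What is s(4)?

Consecutive ratio: 12/6 = 2, and 24/12 = 2, so r = 2.
Then A·2^1 = 6 gives A = 3, and s(m) = 3·2^m.
s(4) = 3·2^4 = 48.

48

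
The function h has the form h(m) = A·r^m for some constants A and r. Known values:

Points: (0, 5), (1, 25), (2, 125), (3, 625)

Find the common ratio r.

Consecutive ratio: 25/5 = 5, and 125/25 = 5, so r = 5.
Then A·5^0 = 5 gives A = 5, and h(m) = 5·5^m.

5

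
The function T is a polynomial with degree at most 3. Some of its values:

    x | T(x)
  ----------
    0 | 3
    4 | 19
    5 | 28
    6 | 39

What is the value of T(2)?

Write T(x) = ax³ + bx² + cx + d; the 4 given values yield a linear system in the 4 coefficients.
Solving, the leading coefficient vanishes, and T(x) = x² + 3.
Then T(2) = 7.

7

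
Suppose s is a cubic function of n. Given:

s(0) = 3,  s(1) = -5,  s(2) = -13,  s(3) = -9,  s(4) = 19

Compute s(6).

First differences: -8, -8, 4, 28. Second differences: 0, 12, 24. Third differences: 12, 12.
Level-3 differences are constant, so s has degree 3.
Fitting a degree-3 polynomial gives s(n) = 2n³ - 6n² - 4n + 3.
Then s(6) = 195.

195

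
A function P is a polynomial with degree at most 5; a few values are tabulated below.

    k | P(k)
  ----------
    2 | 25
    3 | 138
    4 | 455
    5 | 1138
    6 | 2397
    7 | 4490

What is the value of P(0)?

Write P(k) = ak^5 + bk^4 + ck³ + dk² + ek + p; the 6 given values yield a linear system in the 6 coefficients.
Solving, the leading coefficient vanishes, and P(k) = 2k^4 - k³ + k² - 3k + 3.
Then P(0) = 3.

3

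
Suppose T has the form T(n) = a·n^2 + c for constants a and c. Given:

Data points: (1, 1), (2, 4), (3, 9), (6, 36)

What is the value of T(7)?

From T(1) = 1 and T(2) = 4: 1a + c = 1 and 4a + c = 4.
Subtracting: 3a = 3, so a = 1; then c = 1 − 1·1 = 0.
So T(n) = 1n² + 0, and T(7) = 49.

49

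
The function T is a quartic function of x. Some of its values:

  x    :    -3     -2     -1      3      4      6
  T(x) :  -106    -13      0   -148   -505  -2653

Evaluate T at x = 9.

-13510

Write T(x) = ax^4 + bx³ + cx² + dx + e; the 6 given values yield a linear system in the 5 coefficients.
Solving, T(x) = -2x^4 - x³ + 4x² + 2x - 1.
Then T(9) = -13510.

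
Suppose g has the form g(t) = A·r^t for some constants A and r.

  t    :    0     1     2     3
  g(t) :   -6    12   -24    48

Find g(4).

Consecutive ratio: 12/(-6) = -2, and -24/12 = -2, so r = -2.
Then A·(-2)^0 = -6 gives A = -6, and g(t) = -6·(-2)^t.
g(4) = -6·(-2)^4 = -96.

-96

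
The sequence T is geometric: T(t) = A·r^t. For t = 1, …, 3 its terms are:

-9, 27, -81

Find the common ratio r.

-3

Consecutive ratio: 27/(-9) = -3, and -81/27 = -3, so r = -3.
Then A·(-3)^1 = -9 gives A = 3, and T(t) = 3·(-3)^t.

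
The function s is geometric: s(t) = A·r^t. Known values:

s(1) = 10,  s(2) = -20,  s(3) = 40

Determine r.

-2

Consecutive ratio: -20/10 = -2, and 40/(-20) = -2, so r = -2.
Then A·(-2)^1 = 10 gives A = -5, and s(t) = -5·(-2)^t.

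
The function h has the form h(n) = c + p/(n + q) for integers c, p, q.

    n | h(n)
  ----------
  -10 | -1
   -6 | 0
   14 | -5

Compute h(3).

(h(n) − c)(n + q) = p for each data point; the three points give a linear system in c and q, then p follows.
Solving: c = -3, q = -2, p = -24, so h(n) = -3 − 24/(n − 2).
Then h(3) = -3 − 24/1 = -27.

-27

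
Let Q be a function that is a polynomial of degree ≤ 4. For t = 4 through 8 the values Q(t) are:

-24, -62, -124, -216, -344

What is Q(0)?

First differences: -38, -62, -92, -128. Second differences: -24, -30, -36. Third differences: -6, -6.
Level-3 differences are constant, so Q has degree 3.
Fitting a degree-3 polynomial gives Q(t) = -t³ + 3t² - 4t + 8.
The constant term is Q(0) = 8.

8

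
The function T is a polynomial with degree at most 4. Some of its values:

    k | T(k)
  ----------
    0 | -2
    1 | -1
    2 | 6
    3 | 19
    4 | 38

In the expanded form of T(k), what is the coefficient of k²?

First differences: 1, 7, 13, 19. Second differences: 6, 6, 6.
Level-2 differences are constant, so T has degree 2.
Fitting a degree-2 polynomial gives T(k) = 3k² - 2k - 2.
The coefficient of k² is 3.

3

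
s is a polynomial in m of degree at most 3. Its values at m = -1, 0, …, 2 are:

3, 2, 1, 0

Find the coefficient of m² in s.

0

First differences: -1, -1, -1.
Level-1 differences are constant, so s has degree 1.
Fitting a degree-1 polynomial gives s(m) = -m + 2.
The coefficient of m² is 0.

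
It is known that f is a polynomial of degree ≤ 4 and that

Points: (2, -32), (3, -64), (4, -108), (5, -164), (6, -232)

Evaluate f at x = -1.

-8

Write f(x) = ax^4 + bx³ + cx² + dx + e; the 5 given values yield a linear system in the 5 coefficients.
Solving, the top 2 coefficients vanish, and f(x) = -6x² - 2x - 4.
Then f(-1) = -8.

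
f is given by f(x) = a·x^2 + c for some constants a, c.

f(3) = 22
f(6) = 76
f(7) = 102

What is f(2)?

12

From f(3) = 22 and f(6) = 76: 9a + c = 22 and 36a + c = 76.
Subtracting: 27a = 54, so a = 2; then c = 22 − 2·9 = 4.
So f(x) = 2x² + 4, and f(2) = 12.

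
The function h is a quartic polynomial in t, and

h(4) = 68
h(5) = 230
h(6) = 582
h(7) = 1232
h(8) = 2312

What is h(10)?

Write h(t) = at^4 + bt³ + ct² + dt + e; the 5 given values yield a linear system in the 5 coefficients.
Solving, h(t) = t^4 - 4t³ + 4t² + t.
Then h(10) = 6410.

6410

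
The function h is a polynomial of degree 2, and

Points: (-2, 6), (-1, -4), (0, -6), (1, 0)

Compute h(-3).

First differences: -10, -2, 6. Second differences: 8, 8.
Level-2 differences are constant, so h has degree 2.
Fitting a degree-2 polynomial gives h(t) = 4t² + 2t - 6.
Then h(-3) = 24.

24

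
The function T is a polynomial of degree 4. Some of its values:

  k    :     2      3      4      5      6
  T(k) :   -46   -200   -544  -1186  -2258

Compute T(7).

-3916

Write T(k) = ak^4 + bk³ + ck² + dk + e; the 5 given values yield a linear system in the 5 coefficients.
Solving, T(k) = -k^4 - 4k³ - 4k² + 7k + 4.
Then T(7) = -3916.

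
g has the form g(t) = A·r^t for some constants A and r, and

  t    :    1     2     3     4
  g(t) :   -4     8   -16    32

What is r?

Consecutive ratio: 8/(-4) = -2, and -16/8 = -2, so r = -2.
Then A·(-2)^1 = -4 gives A = 2, and g(t) = 2·(-2)^t.

-2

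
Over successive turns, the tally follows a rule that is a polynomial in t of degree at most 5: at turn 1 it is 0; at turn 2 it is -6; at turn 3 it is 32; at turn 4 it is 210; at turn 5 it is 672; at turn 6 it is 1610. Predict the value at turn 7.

Write the value at t as P(t).
First differences: -6, 38, 178, 462, 938. Second differences: 44, 140, 284, 476. Third differences: 96, 144, 192. Fourth differences: 48, 48.
Level-4 differences are constant, so P has degree 4.
Fitting a degree-4 polynomial gives P(t) = 2t^4 - 4t³ - 4t² + 4t + 2.
Then P(7) = 3264.

3264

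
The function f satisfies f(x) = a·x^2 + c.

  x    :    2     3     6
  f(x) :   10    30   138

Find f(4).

58

From f(2) = 10 and f(3) = 30: 4a + c = 10 and 9a + c = 30.
Subtracting: 5a = 20, so a = 4; then c = 10 − 4·4 = -6.
So f(x) = 4x² − 6, and f(4) = 58.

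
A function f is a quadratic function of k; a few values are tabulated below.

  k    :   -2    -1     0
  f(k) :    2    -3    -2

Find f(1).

5

Write f(k) = ak² + bk + c; the 3 given values yield a linear system in the 3 coefficients.
Solving, f(k) = 3k² + 4k - 2.
Then f(1) = 5.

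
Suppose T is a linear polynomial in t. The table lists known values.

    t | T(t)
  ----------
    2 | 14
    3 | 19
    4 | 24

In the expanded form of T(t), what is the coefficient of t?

First differences: 5, 5.
Level-1 differences are constant, so T has degree 1.
Fitting a degree-1 polynomial gives T(t) = 5t + 4.
The coefficient of t is 5.

5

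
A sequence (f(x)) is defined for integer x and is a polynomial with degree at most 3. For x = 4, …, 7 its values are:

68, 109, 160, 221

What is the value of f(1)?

First differences: 41, 51, 61. Second differences: 10, 10.
Level-2 differences are constant, so f has degree 2.
Fitting a degree-2 polynomial gives f(x) = 5x² - 4x + 4.
Then f(1) = 5.

5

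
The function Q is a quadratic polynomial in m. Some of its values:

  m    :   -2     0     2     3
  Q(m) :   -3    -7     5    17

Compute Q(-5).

Write Q(m) = am² + bm + c; the 4 given values yield a linear system in the 3 coefficients.
Solving, Q(m) = 2m² + 2m - 7.
Then Q(-5) = 33.

33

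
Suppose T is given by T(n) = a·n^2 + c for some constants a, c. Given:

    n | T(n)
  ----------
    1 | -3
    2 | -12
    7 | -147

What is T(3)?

From T(1) = -3 and T(2) = -12: 1a + c = -3 and 4a + c = -12.
Subtracting: 3a = -9, so a = -3; then c = -3 − (-3)·1 = 0.
So T(n) = -3n² + 0, and T(3) = -27.

-27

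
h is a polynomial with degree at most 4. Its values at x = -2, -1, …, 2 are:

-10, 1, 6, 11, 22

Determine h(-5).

-139

First differences: 11, 5, 5, 11. Second differences: -6, 0, 6. Third differences: 6, 6.
Level-3 differences are constant, so h has degree 3.
Fitting a degree-3 polynomial gives h(x) = x³ + 4x + 6.
Then h(-5) = -139.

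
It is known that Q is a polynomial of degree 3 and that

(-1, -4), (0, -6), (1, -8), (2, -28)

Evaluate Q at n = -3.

Write Q(n) = an³ + bn² + cn + d; the 4 given values yield a linear system in the 4 coefficients.
Solving, Q(n) = -3n³ + n - 6.
Then Q(-3) = 72.

72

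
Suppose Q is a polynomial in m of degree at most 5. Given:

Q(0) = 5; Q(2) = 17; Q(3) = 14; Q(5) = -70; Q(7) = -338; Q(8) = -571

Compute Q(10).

-1295

Write Q(m) = am^5 + bm^4 + cm³ + dm² + em + p; the 6 given values yield a linear system in the 6 coefficients.
Solving, the top 2 coefficients vanish, and Q(m) = -2m³ + 7m² + 5.
Then Q(10) = -1295.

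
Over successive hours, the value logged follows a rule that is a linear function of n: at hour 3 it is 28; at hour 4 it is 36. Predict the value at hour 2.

Write the value at n as g(n).
Write g(n) = an + b; the 2 given values yield a linear system in the 2 coefficients.
Solving, g(n) = 8n + 4.
Then g(2) = 20.

20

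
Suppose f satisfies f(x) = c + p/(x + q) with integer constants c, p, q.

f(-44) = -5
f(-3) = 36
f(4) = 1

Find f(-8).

(f(x) − c)(x + q) = p for each data point; the three points give a linear system in c and q, then p follows.
Solving: c = -4, q = 4, p = 40, so f(x) = -4 + 40/(x + 4).
Then f(-8) = -4 + 40/(-4) = -14.

-14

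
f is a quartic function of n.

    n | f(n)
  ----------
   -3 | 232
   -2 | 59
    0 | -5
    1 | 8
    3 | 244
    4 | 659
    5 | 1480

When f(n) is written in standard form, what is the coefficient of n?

Write f(n) = an^4 + bn³ + cn² + dn + e; the 7 given values yield a linear system in the 5 coefficients.
Solving, f(n) = 2n^4 + 9n² + 2n - 5.
The coefficient of n is 2.

2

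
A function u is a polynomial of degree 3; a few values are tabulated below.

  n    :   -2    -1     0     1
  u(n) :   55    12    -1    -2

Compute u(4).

Write u(n) = an³ + bn² + cn + d; the 4 given values yield a linear system in the 4 coefficients.
Solving, u(n) = -3n³ + 6n² - 4n - 1.
Then u(4) = -113.

-113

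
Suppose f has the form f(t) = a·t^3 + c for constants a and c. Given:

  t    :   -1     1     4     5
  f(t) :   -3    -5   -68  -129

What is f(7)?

-347

From f(-1) = -3 and f(1) = -5: -1a + c = -3 and 1a + c = -5.
Subtracting: 2a = -2, so a = -1; then c = -3 − (-1)·(-1) = -4.
So f(t) = -1t³ − 4, and f(7) = -347.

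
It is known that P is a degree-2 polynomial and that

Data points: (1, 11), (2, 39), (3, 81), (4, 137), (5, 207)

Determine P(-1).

Write P(t) = at² + bt + c; the 5 given values yield a linear system in the 3 coefficients.
Solving, P(t) = 7t² + 7t - 3.
Then P(-1) = -3.

-3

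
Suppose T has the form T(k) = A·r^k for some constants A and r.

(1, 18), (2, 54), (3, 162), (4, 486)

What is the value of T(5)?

1458

Consecutive ratio: 54/18 = 3, and 162/54 = 3, so r = 3.
Then A·3^1 = 18 gives A = 6, and T(k) = 6·3^k.
T(5) = 6·3^5 = 1458.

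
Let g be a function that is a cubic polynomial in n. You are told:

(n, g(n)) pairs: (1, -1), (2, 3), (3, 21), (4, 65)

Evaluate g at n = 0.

Write g(n) = an³ + bn² + cn + d; the 4 given values yield a linear system in the 4 coefficients.
Solving, g(n) = 2n³ - 5n² + 5n - 3.
Then g(0) = -3.

-3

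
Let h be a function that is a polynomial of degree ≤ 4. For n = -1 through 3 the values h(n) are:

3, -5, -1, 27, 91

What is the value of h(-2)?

11

First differences: -8, 4, 28, 64. Second differences: 12, 24, 36. Third differences: 12, 12.
Level-3 differences are constant, so h has degree 3.
Fitting a degree-3 polynomial gives h(n) = 2n³ + 6n² - 4n - 5.
Then h(-2) = 11.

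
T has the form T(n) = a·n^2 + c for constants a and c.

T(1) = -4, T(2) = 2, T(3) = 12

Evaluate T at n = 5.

44

From T(1) = -4 and T(2) = 2: 1a + c = -4 and 4a + c = 2.
Subtracting: 3a = 6, so a = 2; then c = -4 − 2·1 = -6.
So T(n) = 2n² − 6, and T(5) = 44.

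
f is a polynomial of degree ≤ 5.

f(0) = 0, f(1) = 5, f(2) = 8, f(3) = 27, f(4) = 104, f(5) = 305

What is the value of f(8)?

First differences: 5, 3, 19, 77, 201. Second differences: -2, 16, 58, 124. Third differences: 18, 42, 66. Fourth differences: 24, 24.
Level-4 differences are constant, so f has degree 4.
Fitting a degree-4 polynomial gives f(x) = x^4 - 3x³ + x² + 6x.
Then f(8) = 2672.

2672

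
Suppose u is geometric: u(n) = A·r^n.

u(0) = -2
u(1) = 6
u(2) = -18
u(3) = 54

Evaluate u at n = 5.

486

Consecutive ratio: 6/(-2) = -3, and -18/6 = -3, so r = -3.
Then A·(-3)^0 = -2 gives A = -2, and u(n) = -2·(-3)^n.
u(5) = -2·(-3)^5 = 486.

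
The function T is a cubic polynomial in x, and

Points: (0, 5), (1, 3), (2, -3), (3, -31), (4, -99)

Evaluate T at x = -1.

21

Write T(x) = ax³ + bx² + cx + d; the 5 given values yield a linear system in the 4 coefficients.
Solving, T(x) = -3x³ + 7x² - 6x + 5.
Then T(-1) = 21.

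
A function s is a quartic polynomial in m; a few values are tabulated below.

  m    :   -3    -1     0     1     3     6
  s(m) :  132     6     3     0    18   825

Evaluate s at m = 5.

Write s(m) = am^4 + bm³ + cm² + dm + e; the 6 given values yield a linear system in the 5 coefficients.
Solving, s(m) = m^4 - 2m³ - m² - m + 3.
Then s(5) = 348.

348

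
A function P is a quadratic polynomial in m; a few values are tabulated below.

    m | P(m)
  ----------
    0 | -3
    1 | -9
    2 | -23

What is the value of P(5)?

-113

Write P(m) = am² + bm + c; the 3 given values yield a linear system in the 3 coefficients.
Solving, P(m) = -4m² - 2m - 3.
Then P(5) = -113.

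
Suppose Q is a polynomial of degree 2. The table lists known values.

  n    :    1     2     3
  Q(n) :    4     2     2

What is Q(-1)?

14

Write Q(n) = an² + bn + c; the 3 given values yield a linear system in the 3 coefficients.
Solving, Q(n) = n² - 5n + 8.
Then Q(-1) = 14.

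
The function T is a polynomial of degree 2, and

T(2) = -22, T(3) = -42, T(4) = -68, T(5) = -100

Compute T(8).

Write T(m) = am² + bm + c; the 4 given values yield a linear system in the 3 coefficients.
Solving, T(m) = -3m² - 5m.
Then T(8) = -232.

-232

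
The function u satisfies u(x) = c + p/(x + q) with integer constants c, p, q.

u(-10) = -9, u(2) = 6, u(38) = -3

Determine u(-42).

-5

(u(x) − c)(x + q) = p for each data point; the three points give a linear system in c and q, then p follows.
Solving: c = -4, q = 2, p = 40, so u(x) = -4 + 40/(x + 2).
Then u(-42) = -4 + 40/(-40) = -5.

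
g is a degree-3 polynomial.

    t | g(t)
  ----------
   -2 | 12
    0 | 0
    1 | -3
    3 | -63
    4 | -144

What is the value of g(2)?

-20

Write g(t) = at³ + bt² + ct + d; the 5 given values yield a linear system in the 4 coefficients.
Solving, g(t) = -2t³ - t².
Then g(2) = -20.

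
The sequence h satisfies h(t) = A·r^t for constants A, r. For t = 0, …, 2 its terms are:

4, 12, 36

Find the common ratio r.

Consecutive ratio: 12/4 = 3, and 36/12 = 3, so r = 3.
Then A·3^0 = 4 gives A = 4, and h(t) = 4·3^t.

3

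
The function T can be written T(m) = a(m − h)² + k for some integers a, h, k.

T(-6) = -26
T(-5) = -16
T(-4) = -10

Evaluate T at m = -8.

-58

First differences 10, 6; second difference -4 = 2a, so a = -2.
Expanding, the m-coefficient is −2ah = 4h; matching it to the data gives h = -3, and then k = -8.
So T(m) = -2(m + 3)² − 8.
T(-8) = -2·(-5)² − 8 = -58.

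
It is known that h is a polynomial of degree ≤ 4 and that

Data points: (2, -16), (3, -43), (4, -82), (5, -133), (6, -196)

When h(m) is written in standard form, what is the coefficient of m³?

0

First differences: -27, -39, -51, -63. Second differences: -12, -12, -12.
Level-2 differences are constant, so h has degree 2.
Fitting a degree-2 polynomial gives h(m) = -6m² + 3m + 2.
The coefficient of m³ is 0.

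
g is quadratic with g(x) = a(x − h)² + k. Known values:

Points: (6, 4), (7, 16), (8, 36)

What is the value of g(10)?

First differences 12, 20; second difference 8 = 2a, so a = 4.
Expanding, the x-coefficient is −2ah = -8h; matching it to the data gives h = 5, and then k = 0.
So g(x) = 4(x − 5)² + 0.
g(10) = 4·5² + 0 = 100.

100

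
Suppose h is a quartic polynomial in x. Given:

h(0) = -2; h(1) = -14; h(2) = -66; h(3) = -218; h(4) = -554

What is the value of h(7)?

Write h(x) = ax^4 + bx³ + cx² + dx + e; the 5 given values yield a linear system in the 5 coefficients.
Solving, h(x) = -x^4 - 4x³ - x² - 6x - 2.
Then h(7) = -3866.

-3866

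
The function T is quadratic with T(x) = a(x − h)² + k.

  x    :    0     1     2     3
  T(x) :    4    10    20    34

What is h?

First differences 6, 10, 14; second difference 4 = 2a, so a = 2.
Expanding, the x-coefficient is −2ah = -4h; matching it to the data gives h = -1, and then k = 2.
So T(x) = 2(x + 1)² + 2.
Hence h = -1.

-1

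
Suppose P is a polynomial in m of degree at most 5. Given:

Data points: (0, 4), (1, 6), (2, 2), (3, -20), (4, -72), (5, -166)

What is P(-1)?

8

First differences: 2, -4, -22, -52, -94. Second differences: -6, -18, -30, -42. Third differences: -12, -12, -12.
Level-3 differences are constant, so P has degree 3.
Fitting a degree-3 polynomial gives P(m) = -2m³ + 3m² + m + 4.
Then P(-1) = 8.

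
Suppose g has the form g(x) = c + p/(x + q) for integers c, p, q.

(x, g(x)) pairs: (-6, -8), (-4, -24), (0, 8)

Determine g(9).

(g(x) − c)(x + q) = p for each data point; the three points give a linear system in c and q, then p follows.
Solving: c = 0, q = 3, p = 24, so g(x) = 24/(x + 3).
Then g(9) = 0 + 24/12 = 2.

2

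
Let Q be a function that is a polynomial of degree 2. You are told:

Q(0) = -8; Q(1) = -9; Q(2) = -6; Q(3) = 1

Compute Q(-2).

First differences: -1, 3, 7. Second differences: 4, 4.
Level-2 differences are constant, so Q has degree 2.
Fitting a degree-2 polynomial gives Q(m) = 2m² - 3m - 8.
Then Q(-2) = 6.

6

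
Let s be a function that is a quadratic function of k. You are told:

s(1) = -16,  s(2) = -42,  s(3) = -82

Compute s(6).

-286

Write s(k) = ak² + bk + c; the 3 given values yield a linear system in the 3 coefficients.
Solving, s(k) = -7k² - 5k - 4.
Then s(6) = -286.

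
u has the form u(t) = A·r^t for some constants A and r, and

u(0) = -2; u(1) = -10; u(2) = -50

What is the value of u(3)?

Consecutive ratio: -10/(-2) = 5, and -50/(-10) = 5, so r = 5.
Then A·5^0 = -2 gives A = -2, and u(t) = -2·5^t.
u(3) = -2·5^3 = -250.

-250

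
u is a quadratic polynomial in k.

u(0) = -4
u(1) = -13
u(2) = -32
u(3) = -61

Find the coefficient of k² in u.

-5

First differences: -9, -19, -29. Second differences: -10, -10.
Level-2 differences are constant, so u has degree 2.
Fitting a degree-2 polynomial gives u(k) = -5k² - 4k - 4.
The coefficient of k² is -5.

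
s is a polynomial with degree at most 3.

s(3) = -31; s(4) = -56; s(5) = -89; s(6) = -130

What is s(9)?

-301

Write s(t) = at³ + bt² + ct + d; the 4 given values yield a linear system in the 4 coefficients.
Solving, the leading coefficient vanishes, and s(t) = -4t² + 3t - 4.
Then s(9) = -301.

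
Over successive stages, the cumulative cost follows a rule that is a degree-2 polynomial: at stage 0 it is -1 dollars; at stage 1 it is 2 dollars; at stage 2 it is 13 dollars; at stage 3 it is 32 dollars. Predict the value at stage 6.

Write the value at n as f(n).
First differences: 3, 11, 19. Second differences: 8, 8.
Level-2 differences are constant, so f has degree 2.
Fitting a degree-2 polynomial gives f(n) = 4n² - n - 1.
Then f(6) = 137.

137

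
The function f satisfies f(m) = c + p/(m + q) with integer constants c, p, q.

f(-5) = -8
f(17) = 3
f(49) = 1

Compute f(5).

12

(f(m) − c)(m + q) = p for each data point; the three points give a linear system in c and q, then p follows.
Solving: c = 0, q = -1, p = 48, so f(m) = 48/(m − 1).
Then f(5) = 0 + 48/4 = 12.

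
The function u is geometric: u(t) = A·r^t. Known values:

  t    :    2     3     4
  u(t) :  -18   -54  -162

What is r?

3

Consecutive ratio: -54/(-18) = 3, and -162/(-54) = 3, so r = 3.
Then A·3^2 = -18 gives A = -2, and u(t) = -2·3^t.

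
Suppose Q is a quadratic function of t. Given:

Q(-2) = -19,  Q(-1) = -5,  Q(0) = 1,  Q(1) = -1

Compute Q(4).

-55

Write Q(t) = at² + bt + c; the 4 given values yield a linear system in the 3 coefficients.
Solving, Q(t) = -4t² + 2t + 1.
Then Q(4) = -55.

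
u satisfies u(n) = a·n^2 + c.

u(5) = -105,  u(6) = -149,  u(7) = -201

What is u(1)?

From u(5) = -105 and u(6) = -149: 25a + c = -105 and 36a + c = -149.
Subtracting: 11a = -44, so a = -4; then c = -105 − (-4)·25 = -5.
So u(n) = -4n² − 5, and u(1) = -9.

-9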